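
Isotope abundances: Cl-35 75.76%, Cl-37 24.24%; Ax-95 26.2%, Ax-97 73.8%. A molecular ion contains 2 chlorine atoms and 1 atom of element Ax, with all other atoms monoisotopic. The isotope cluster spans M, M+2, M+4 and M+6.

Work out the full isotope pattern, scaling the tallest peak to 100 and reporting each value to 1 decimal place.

28.9 : 100.0 : 55.1 : 8.3

Chlorine pattern (n=2): 0.57395776 : 0.36728448 : 0.05875776
Element Ax pattern (n=1): 0.2620 : 0.7380
Convolve the two distributions (both contribute in 2-u steps):
  M: 0.57395776×0.2620 = 0.150377
  M+2: 0.57395776×0.7380 + 0.36728448×0.2620 = 0.519809
  M+4: 0.36728448×0.7380 + 0.05875776×0.2620 = 0.286450
  M+6: 0.05875776×0.7380 = 0.043363
Scale to base peak (0.519809) = 100: 28.9 : 100.0 : 55.1 : 8.3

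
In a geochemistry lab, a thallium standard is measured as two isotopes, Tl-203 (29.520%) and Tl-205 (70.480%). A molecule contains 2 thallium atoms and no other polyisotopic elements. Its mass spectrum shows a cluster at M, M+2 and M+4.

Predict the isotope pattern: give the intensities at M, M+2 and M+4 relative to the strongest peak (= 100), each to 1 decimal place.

17.5 : 83.8 : 100.0

Each Tl atom is independently Tl-203 (p = 0.29520) or Tl-205 (q = 0.70480); the cluster is the binomial expansion (p + q)^2.
P(M) = 0.29520^2 = 0.087143
P(M+2) = 2 × 0.29520^1 × 0.70480^1 = 0.416114
P(M+4) = 0.70480^2 = 0.496743
The M+4 peak is largest (0.496743); scaling to 100 gives 17.5 : 83.8 : 100.0.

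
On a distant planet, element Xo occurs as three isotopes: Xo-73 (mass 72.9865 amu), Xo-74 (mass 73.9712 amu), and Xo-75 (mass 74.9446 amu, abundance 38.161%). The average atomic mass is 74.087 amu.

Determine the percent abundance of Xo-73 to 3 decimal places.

The remaining 61.839% is split between Xo-73 (fraction x) and Xo-74 (fraction 0.61839 − x).
Substituting: 72.9865x + 73.9712(0.61839 − x) = 45.487391194
(72.9865 − 73.9712)x = -0.255659174  ⇒  x = 0.25963, y = 0.35876
Xo-73: 25.963%, Xo-74: 35.876%.

25.963%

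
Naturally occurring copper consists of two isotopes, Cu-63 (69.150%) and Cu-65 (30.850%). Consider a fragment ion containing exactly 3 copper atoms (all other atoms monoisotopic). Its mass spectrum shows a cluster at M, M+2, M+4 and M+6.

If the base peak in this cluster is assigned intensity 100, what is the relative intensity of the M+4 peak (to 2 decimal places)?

44.61

Binomial terms of (0.69150 + 0.30850)^3: M 0.3307, M+2 0.4425, M+4 0.1974, M+6 0.0294 → M+2 is the base peak.
P(M+2) = C(3,1) × 0.69150^2 × 0.30850^1 = 3 × 0.47817225 × 0.3085 = 0.442548 (base)
P(M+4) = C(3,2) × 0.69150^1 × 0.30850^2 = 3 × 0.6915 × 0.09517225 = 0.197435
Relative intensity = 0.197435 / 0.442548 × 100 = 44.61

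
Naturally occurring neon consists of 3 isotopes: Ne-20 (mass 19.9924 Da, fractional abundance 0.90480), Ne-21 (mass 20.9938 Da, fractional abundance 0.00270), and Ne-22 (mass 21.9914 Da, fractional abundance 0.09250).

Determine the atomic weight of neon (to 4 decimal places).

The abundance-weighted mean is 0.90480 × 19.9924 + 0.00270 × 20.9938 + 0.09250 × 21.9914
= 18.08912 + 0.05668 + 2.03420 = 20.18000 Da

20.1800 Da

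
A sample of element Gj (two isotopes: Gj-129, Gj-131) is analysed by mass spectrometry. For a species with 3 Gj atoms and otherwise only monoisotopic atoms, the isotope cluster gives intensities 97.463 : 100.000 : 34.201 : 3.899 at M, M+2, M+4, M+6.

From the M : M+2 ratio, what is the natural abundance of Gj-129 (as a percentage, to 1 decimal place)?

Write p for the Gj-129 fraction. I(M+2)/I(M) = [C(3,1)·p^2·(1−p)] / p^3 = 3·(1−p)/p = 100.000/97.463 = 1.0260
(1−p)/p = 1.0260/3 = 0.3420  ⇒  p = 1/(1 + 0.3420) = 0.7452
Gj-129: 74.5%, Gj-131: 25.5%.

74.5%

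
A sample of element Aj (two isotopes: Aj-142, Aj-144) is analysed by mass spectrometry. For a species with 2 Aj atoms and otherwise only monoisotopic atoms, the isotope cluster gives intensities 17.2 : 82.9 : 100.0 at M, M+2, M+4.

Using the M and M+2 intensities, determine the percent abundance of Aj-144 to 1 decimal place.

70.7%

If p is the fraction of Aj that is Aj-142, then I(M+2)/I(M) = [C(2,1)·p^1·(1−p)] / p^2 = 2·(1−p)/p = 82.9/17.2 = 4.8198
(1−p)/p = 4.8198/2 = 2.4099  ⇒  p = 1/(1 + 2.4099) = 0.2933
Aj-142: 29.3%, Aj-144: 70.7%.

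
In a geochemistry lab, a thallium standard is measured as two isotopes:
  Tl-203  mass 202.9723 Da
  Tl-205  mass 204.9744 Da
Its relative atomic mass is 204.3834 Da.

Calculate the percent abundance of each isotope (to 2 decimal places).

With x = fraction of Tl-203 (so Tl-205 is 1 − x):
202.9723·x + 204.9744·(1 − x) = 204.3834
(202.9723 − 204.9744)·x = 204.3834 − 204.9744
x = -0.5910 / -2.0021 = 0.29519 → 29.52% Tl-203, 70.48% Tl-205.

Tl-203: 29.52%, Tl-205: 70.48%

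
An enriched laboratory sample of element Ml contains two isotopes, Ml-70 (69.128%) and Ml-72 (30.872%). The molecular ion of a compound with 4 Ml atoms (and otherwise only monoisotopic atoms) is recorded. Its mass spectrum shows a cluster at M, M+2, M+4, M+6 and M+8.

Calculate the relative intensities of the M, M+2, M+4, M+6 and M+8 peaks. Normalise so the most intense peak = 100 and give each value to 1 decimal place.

56.0 : 100.0 : 67.0 : 19.9 : 2.2

The 4 Ml atoms are independent, so intensities follow the terms of (0.69128 + 0.30872)^4.
P(M) = 0.69128^4 = 0.228358
P(M+2) = 4 × 0.69128^3 × 0.30872^1 = 0.407931
P(M+4) = 6 × 0.69128^2 × 0.30872^2 = 0.273268
P(M+6) = 4 × 0.69128^1 × 0.30872^3 = 0.081360
P(M+8) = 0.30872^4 = 0.009084
The M+2 peak is largest (0.407931); scaling to 100 gives 56.0 : 100.0 : 67.0 : 19.9 : 2.2.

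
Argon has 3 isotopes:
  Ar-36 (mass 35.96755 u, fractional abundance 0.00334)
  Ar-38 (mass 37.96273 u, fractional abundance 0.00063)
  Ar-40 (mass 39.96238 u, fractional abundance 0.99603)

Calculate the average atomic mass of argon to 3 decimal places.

Weight each isotope mass by its fractional abundance: 0.00334 × 35.96755 + 0.00063 × 37.96273 + 0.99603 × 39.96238
= 0.120132 + 0.023917 + 39.803729 = 39.947778 u

39.948 u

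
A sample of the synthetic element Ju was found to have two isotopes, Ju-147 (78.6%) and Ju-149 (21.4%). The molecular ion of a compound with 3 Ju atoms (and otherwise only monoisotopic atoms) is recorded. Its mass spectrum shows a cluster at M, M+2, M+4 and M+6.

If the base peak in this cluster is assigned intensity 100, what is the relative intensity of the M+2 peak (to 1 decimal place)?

81.7

(0.786 + 0.214)^3 gives M 0.4856, M+2 0.3966, M+4 0.1080, M+6 0.0098; the largest is M.
P(M) = C(3,0) × 0.786^3 × 0.214^0 = 1 × 0.48558766 × 1.0000 = 0.485588 (base)
P(M+2) = C(3,1) × 0.786^2 × 0.214^1 = 3 × 0.617796 × 0.2140 = 0.396625
Relative intensity = 0.396625 / 0.485588 × 100 = 81.7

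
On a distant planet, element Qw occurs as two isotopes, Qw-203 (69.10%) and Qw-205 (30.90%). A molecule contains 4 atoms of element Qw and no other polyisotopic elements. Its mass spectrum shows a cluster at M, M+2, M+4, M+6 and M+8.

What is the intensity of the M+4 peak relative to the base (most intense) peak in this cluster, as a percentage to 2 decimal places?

67.08%

(0.6910 + 0.3090)^4 gives M 0.2280, M+2 0.4078, M+4 0.2735, M+6 0.0815, M+8 0.0091; the largest is M+2.
P(M+2) = C(4,1) × 0.6910^3 × 0.3090^1 = 4 × 0.32993937 × 0.3090 = 0.407805 (base)
P(M+4) = C(4,2) × 0.6910^2 × 0.3090^2 = 6 × 0.477481 × 0.095481 = 0.273542
Relative intensity = 0.273542 / 0.407805 × 100 = 67.08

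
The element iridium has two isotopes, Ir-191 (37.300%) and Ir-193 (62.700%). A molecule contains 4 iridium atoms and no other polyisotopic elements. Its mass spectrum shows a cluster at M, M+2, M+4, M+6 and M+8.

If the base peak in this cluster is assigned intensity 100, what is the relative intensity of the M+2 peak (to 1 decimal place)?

35.4

Binomial terms of (0.37300 + 0.62700)^4: M 0.0194, M+2 0.1302, M+4 0.3282, M+6 0.3678, M+8 0.1546 → M+6 is the base peak.
P(M+6) = C(4,3) × 0.37300^1 × 0.62700^3 = 4 × 0.3730 × 0.24649188 = 0.367766 (base)
P(M+2) = C(4,1) × 0.37300^3 × 0.62700^1 = 4 × 0.05189512 × 0.6270 = 0.130153
Relative intensity = 0.130153 / 0.367766 × 100 = 35.4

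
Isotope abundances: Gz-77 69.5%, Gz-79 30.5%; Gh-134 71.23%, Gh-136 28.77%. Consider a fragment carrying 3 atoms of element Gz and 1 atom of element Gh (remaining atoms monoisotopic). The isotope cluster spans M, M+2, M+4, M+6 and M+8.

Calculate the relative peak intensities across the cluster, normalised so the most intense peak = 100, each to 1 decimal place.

Element Gz pattern (n=3): 0.33570237 : 0.44196787 : 0.19395713 : 0.02837263
Element Gh pattern (n=1): 0.7123 : 0.2877
Convolve the two distributions (both contribute in 2-u steps):
  M: 0.33570237×0.7123 = 0.239121
  M+2: 0.33570237×0.2877 + 0.44196787×0.7123 = 0.411395
  M+4: 0.44196787×0.2877 + 0.19395713×0.7123 = 0.265310
  M+6: 0.19395713×0.2877 + 0.02837263×0.7123 = 0.076011
  M+8: 0.02837263×0.2877 = 0.008163
Scale to base peak (0.411395) = 100: 58.1 : 100.0 : 64.5 : 18.5 : 2.0

58.1 : 100.0 : 64.5 : 18.5 : 2.0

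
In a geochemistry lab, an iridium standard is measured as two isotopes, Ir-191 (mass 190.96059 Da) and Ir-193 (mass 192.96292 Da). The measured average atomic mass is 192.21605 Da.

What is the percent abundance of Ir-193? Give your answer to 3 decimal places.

Writing the weighted mean with unknown fraction x of Ir-191:
190.96059·x + 192.96292·(1 − x) = 192.21605
(190.96059 − 192.96292)·x = 192.21605 − 192.96292
x = -0.74687 / -2.00233 = 0.37300 → 37.300% Ir-191, 62.700% Ir-193.

62.700%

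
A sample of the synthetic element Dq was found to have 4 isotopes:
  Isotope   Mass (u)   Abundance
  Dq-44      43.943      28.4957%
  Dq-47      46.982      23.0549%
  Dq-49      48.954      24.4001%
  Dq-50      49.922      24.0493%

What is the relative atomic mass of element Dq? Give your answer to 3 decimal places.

47.304 u

Ar = Σ fᵢ·mᵢ = 0.284957 × 43.943 + 0.230549 × 46.982 + 0.244001 × 48.954 + 0.240493 × 49.922
= 12.5219 + 10.8317 + 11.9448 + 12.0059 = 47.3043 u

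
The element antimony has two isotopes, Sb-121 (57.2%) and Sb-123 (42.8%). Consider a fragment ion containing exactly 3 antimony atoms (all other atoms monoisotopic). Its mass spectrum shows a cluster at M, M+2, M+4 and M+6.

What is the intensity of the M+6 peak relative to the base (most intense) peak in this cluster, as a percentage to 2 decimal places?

(0.572 + 0.428)^3 gives M 0.1871, M+2 0.4201, M+4 0.3143, M+6 0.0784; the largest is M+2.
P(M+2) = C(3,1) × 0.572^2 × 0.428^1 = 3 × 0.327184 × 0.4280 = 0.420104 (base)
P(M+6) = C(3,3) × 0.572^0 × 0.428^3 = 1 × 1.0000 × 0.07840275 = 0.078403
Relative intensity = 0.078403 / 0.420104 × 100 = 18.66

18.66%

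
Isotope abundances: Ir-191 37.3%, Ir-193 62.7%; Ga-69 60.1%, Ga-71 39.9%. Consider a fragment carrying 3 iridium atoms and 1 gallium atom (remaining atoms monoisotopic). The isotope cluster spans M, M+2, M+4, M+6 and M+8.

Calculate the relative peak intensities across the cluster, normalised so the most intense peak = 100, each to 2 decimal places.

Iridium pattern (n=3): 0.05189512 : 0.26170165 : 0.43991135 : 0.24649188
Gallium pattern (n=1): 0.6010 : 0.3990
Convolve the two distributions (both contribute in 2-u steps):
  M: 0.05189512×0.6010 = 0.031189
  M+2: 0.05189512×0.3990 + 0.26170165×0.6010 = 0.177989
  M+4: 0.26170165×0.3990 + 0.43991135×0.6010 = 0.368806
  M+6: 0.43991135×0.3990 + 0.24649188×0.6010 = 0.323666
  M+8: 0.24649188×0.3990 = 0.098350
Scale to base peak (0.368806) = 100: 8.46 : 48.26 : 100.00 : 87.76 : 26.67

8.46 : 48.26 : 100.00 : 87.76 : 26.67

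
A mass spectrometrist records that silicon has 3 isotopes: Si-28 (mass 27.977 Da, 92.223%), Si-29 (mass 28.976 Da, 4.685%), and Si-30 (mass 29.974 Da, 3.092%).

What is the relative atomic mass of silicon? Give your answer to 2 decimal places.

The abundance-weighted mean is 0.92223 × 27.977 + 0.04685 × 28.976 + 0.03092 × 29.974
= 25.8012 + 1.3575 + 0.9268 = 28.0855 Da

28.09 Da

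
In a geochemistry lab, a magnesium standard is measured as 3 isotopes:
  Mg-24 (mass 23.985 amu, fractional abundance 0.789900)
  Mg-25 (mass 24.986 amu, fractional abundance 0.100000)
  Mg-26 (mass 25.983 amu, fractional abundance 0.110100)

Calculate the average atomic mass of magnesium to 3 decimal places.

24.305 amu

Weight each isotope mass by its fractional abundance: 0.789900 × 23.985 + 0.100000 × 24.986 + 0.110100 × 25.983
= 18.9458 + 2.4986 + 2.8607 = 24.3051 amu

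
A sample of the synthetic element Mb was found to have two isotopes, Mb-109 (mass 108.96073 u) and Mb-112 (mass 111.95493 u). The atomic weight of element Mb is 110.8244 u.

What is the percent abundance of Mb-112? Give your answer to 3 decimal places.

62.243%

With x = fraction of Mb-109 (so Mb-112 is 1 − x):
108.96073·x + 111.95493·(1 − x) = 110.8244
(108.96073 − 111.95493)·x = 110.8244 − 111.95493
x = -1.13053 / -2.99420 = 0.37757 → 37.757% Mb-109, 62.243% Mb-112.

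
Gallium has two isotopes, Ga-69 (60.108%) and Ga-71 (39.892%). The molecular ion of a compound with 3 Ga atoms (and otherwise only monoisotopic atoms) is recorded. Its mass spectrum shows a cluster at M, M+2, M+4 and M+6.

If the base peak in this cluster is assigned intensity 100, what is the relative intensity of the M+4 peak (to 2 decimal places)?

66.37

(0.60108 + 0.39892)^3 gives M 0.2172, M+2 0.4324, M+4 0.2870, M+6 0.0635; the largest is M+2.
P(M+2) = C(3,1) × 0.60108^2 × 0.39892^1 = 3 × 0.36129717 × 0.39892 = 0.432386 (base)
P(M+4) = C(3,2) × 0.60108^1 × 0.39892^2 = 3 × 0.60108 × 0.15913717 = 0.286963
Relative intensity = 0.286963 / 0.432386 × 100 = 66.37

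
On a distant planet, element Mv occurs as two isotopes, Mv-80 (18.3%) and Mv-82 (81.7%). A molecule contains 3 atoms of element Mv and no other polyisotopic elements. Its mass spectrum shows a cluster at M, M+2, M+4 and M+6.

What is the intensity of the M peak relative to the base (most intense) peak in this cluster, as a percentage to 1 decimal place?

1.1%

Term probabilities: M 0.0061, M+2 0.0821, M+4 0.3665, M+6 0.5453. Base peak = M+6.
P(M+6) = C(3,3) × 0.183^0 × 0.817^3 = 1 × 1.0000 × 0.54533851 = 0.545339 (base)
P(M) = C(3,0) × 0.183^3 × 0.817^0 = 1 × 0.00612849 × 1.0000 = 0.006128
Relative intensity = 0.006128 / 0.545339 × 100 = 1.1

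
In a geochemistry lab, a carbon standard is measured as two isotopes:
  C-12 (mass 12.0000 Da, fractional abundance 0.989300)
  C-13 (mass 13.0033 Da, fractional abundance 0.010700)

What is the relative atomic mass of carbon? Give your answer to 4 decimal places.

Average mass = Σ (abundance × isotope mass) = 0.989300 × 12.0000 + 0.010700 × 13.0033
= 11.87160 + 0.13914 = 12.01074 Da

12.0107 Da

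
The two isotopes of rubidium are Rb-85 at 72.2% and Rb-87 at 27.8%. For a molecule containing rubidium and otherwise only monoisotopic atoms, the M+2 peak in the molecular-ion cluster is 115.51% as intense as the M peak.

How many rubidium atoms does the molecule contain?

3

With n Rb atoms, P(M+2)/P(M) = C(n,1)·p^(n−1)q / p^n = n·q/p = n · 0.278/0.722.
n = 1.1551 × 0.722/0.278 = 3.00 ≈ 3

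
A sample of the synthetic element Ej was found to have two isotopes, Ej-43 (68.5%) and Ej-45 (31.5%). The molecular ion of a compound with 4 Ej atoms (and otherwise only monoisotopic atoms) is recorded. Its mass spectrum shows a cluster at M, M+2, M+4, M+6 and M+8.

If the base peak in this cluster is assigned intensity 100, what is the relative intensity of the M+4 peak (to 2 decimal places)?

(0.685 + 0.315)^4 gives M 0.2202, M+2 0.4050, M+4 0.2794, M+6 0.0856, M+8 0.0098; the largest is M+2.
P(M+2) = C(4,1) × 0.685^3 × 0.315^1 = 4 × 0.32141913 × 0.3150 = 0.404988 (base)
P(M+4) = C(4,2) × 0.685^2 × 0.315^2 = 6 × 0.469225 × 0.099225 = 0.279353
Relative intensity = 0.279353 / 0.404988 × 100 = 68.98

68.98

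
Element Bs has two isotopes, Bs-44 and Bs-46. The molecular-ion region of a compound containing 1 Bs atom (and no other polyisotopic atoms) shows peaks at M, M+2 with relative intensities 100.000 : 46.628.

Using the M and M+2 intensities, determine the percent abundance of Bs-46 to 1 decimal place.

Let p = fractional abundance of Bs-44. I(M+2)/I(M) = [C(1,1)·p^0·(1−p)] / p^1 = 1·(1−p)/p = 46.628/100.000 = 0.4663
(1−p)/p = 0.4663/1 = 0.4663  ⇒  p = 1/(1 + 0.4663) = 0.6820
Bs-44: 68.2%, Bs-46: 31.8%.

31.8%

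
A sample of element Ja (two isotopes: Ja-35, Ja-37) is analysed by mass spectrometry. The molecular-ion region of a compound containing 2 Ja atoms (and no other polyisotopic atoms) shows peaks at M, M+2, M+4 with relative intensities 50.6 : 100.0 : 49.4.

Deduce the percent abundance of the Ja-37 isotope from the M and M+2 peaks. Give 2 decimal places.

If p is the fraction of Ja that is Ja-35, then I(M+2)/I(M) = [C(2,1)·p^1·(1−p)] / p^2 = 2·(1−p)/p = 100.0/50.6 = 1.9763
(1−p)/p = 1.9763/2 = 0.9881  ⇒  p = 1/(1 + 0.9881) = 0.5030
Ja-35: 50.30%, Ja-37: 49.70%.

49.70%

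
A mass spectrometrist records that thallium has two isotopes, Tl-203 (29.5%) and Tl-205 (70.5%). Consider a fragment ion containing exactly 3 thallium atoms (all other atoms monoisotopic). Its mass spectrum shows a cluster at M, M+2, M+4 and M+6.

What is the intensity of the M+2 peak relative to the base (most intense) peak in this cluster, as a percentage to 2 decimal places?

Term probabilities: M 0.0257, M+2 0.1841, M+4 0.4399, M+6 0.3504. Base peak = M+4.
P(M+4) = C(3,2) × 0.295^1 × 0.705^2 = 3 × 0.2950 × 0.497025 = 0.439867 (base)
P(M+2) = C(3,1) × 0.295^2 × 0.705^1 = 3 × 0.087025 × 0.7050 = 0.184058
Relative intensity = 0.184058 / 0.439867 × 100 = 41.84

41.84%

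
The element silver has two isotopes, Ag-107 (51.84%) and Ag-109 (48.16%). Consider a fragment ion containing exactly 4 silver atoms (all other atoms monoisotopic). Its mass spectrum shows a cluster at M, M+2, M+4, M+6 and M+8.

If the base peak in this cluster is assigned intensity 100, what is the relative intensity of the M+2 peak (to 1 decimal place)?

(0.5184 + 0.4816)^4 gives M 0.0722, M+2 0.2684, M+4 0.3740, M+6 0.2316, M+8 0.0538; the largest is M+4.
P(M+4) = C(4,2) × 0.5184^2 × 0.4816^2 = 6 × 0.26873856 × 0.23193856 = 0.373985 (base)
P(M+2) = C(4,1) × 0.5184^3 × 0.4816^1 = 4 × 0.13931407 × 0.4816 = 0.268375
Relative intensity = 0.268375 / 0.373985 × 100 = 71.8

71.8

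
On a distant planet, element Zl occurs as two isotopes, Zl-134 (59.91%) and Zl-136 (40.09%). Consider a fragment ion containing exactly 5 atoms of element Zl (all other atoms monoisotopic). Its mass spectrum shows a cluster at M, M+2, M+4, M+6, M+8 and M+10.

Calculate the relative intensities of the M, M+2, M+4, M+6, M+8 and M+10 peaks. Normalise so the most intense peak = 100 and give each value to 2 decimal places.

22.33 : 74.72 : 100.00 : 66.92 : 22.39 : 3.00

The 5 Zl atoms are independent, so intensities follow the terms of (0.5991 + 0.4009)^5.
P(M) = 0.5991^5 = 0.077179
P(M+2) = 5 × 0.5991^4 × 0.4009^1 = 0.258228
P(M+4) = 10 × 0.5991^3 × 0.4009^2 = 0.345597
P(M+6) = 10 × 0.5991^2 × 0.4009^3 = 0.231263
P(M+8) = 5 × 0.5991^1 × 0.4009^4 = 0.077377
P(M+10) = 0.4009^5 = 0.010356
The M+4 peak is largest (0.345597); scaling to 100 gives 22.33 : 74.72 : 100.00 : 66.92 : 22.39 : 3.00.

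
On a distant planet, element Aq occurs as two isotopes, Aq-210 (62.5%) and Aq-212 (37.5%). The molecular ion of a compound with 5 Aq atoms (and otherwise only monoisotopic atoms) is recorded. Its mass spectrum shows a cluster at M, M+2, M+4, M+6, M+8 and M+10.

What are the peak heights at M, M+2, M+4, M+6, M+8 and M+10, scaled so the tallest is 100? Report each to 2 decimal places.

27.78 : 83.33 : 100.00 : 60.00 : 18.00 : 2.16

Expanding (0.625 + 0.375)^5:
P(M) = 0.625^5 = 0.095367
P(M+2) = 5 × 0.625^4 × 0.375^1 = 0.286102
P(M+4) = 10 × 0.625^3 × 0.375^2 = 0.343323
P(M+6) = 10 × 0.625^2 × 0.375^3 = 0.205994
P(M+8) = 5 × 0.625^1 × 0.375^4 = 0.061798
P(M+10) = 0.375^5 = 0.007416
The M+4 peak is largest (0.343323); scaling to 100 gives 27.78 : 83.33 : 100.00 : 60.00 : 18.00 : 2.16.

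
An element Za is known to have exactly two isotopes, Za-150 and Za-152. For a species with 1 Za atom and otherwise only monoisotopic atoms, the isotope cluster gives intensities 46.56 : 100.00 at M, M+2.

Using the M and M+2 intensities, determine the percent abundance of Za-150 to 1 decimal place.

Write p for the Za-150 fraction. I(M+2)/I(M) = [C(1,1)·p^0·(1−p)] / p^1 = 1·(1−p)/p = 100.00/46.56 = 2.1478
(1−p)/p = 2.1478/1 = 2.1478  ⇒  p = 1/(1 + 2.1478) = 0.3177
Za-150: 31.8%, Za-152: 68.2%.

31.8%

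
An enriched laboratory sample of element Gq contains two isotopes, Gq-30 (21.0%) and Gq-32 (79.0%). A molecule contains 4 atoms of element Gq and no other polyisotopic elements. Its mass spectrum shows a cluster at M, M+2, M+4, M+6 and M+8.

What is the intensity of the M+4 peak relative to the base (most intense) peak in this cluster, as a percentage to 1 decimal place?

Binomial terms of (0.210 + 0.790)^4: M 0.0019, M+2 0.0293, M+4 0.1651, M+6 0.4142, M+8 0.3895 → M+6 is the base peak.
P(M+6) = C(4,3) × 0.210^1 × 0.790^3 = 4 × 0.2100 × 0.493039 = 0.414153 (base)
P(M+4) = C(4,2) × 0.210^2 × 0.790^2 = 6 × 0.0441 × 0.6241 = 0.165137
Relative intensity = 0.165137 / 0.414153 × 100 = 39.9

39.9%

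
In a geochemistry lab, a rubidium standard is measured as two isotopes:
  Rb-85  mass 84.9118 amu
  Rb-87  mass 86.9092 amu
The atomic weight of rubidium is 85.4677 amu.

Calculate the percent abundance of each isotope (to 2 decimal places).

Writing the weighted mean with unknown fraction x of Rb-85:
84.9118·x + 86.9092·(1 − x) = 85.4677
(84.9118 − 86.9092)·x = 85.4677 − 86.9092
x = -1.4415 / -1.9974 = 0.72169 → 72.17% Rb-85, 27.83% Rb-87.

Rb-85: 72.17%, Rb-87: 27.83%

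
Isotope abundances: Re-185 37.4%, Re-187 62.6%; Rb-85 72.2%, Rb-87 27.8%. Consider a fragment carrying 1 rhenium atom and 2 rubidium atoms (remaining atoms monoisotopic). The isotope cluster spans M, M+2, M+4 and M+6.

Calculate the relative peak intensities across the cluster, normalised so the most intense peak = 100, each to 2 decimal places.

Rhenium pattern (n=1): 0.3740 : 0.6260
Rubidium pattern (n=2): 0.521284 : 0.401432 : 0.077284
Convolve the two distributions (both contribute in 2-u steps):
  M: 0.3740×0.521284 = 0.194960
  M+2: 0.3740×0.401432 + 0.6260×0.521284 = 0.476459
  M+4: 0.3740×0.077284 + 0.6260×0.401432 = 0.280201
  M+6: 0.6260×0.077284 = 0.048380
Scale to base peak (0.476459) = 100: 40.92 : 100.00 : 58.81 : 10.15

40.92 : 100.00 : 58.81 : 10.15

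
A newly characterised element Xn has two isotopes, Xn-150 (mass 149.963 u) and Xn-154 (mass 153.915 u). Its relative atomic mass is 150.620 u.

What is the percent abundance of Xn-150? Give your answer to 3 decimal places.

Writing the weighted mean with unknown fraction x of Xn-150:
149.963·x + 153.915·(1 − x) = 150.620
(149.963 − 153.915)·x = 150.620 − 153.915
x = -3.295 / -3.952 = 0.83376 → 83.376% Xn-150, 16.624% Xn-154.

83.376%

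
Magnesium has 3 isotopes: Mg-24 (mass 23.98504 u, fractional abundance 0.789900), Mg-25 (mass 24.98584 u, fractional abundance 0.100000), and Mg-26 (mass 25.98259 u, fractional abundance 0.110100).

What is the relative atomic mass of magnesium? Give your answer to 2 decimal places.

24.31 u

Average mass = Σ (abundance × isotope mass) = 0.789900 × 23.98504 + 0.100000 × 24.98584 + 0.110100 × 25.98259
= 18.945783 + 2.498584 + 2.860683 = 24.305050 u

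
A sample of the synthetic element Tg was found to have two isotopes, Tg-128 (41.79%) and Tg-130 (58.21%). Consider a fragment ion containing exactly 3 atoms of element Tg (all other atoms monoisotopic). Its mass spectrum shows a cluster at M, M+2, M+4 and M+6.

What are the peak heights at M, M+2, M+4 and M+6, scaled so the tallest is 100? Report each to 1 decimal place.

17.2 : 71.8 : 100.0 : 46.4

Each Tg atom is independently Tg-128 (p = 0.4179) or Tg-130 (q = 0.5821); the cluster is the binomial expansion (p + q)^3.
P(M) = 0.4179^3 = 0.072982
P(M+2) = 3 × 0.4179^2 × 0.5821^1 = 0.304975
P(M+4) = 3 × 0.4179^1 × 0.5821^2 = 0.424804
P(M+6) = 0.5821^3 = 0.197239
The M+4 peak is largest (0.424804); scaling to 100 gives 17.2 : 71.8 : 100.0 : 46.4.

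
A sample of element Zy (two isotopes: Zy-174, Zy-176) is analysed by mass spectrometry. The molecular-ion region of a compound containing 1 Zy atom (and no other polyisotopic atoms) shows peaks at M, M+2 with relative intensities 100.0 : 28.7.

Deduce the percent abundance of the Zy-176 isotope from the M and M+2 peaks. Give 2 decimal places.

22.30%

If p is the fraction of Zy that is Zy-174, then I(M+2)/I(M) = [C(1,1)·p^0·(1−p)] / p^1 = 1·(1−p)/p = 28.7/100.0 = 0.2870
(1−p)/p = 0.2870/1 = 0.2870  ⇒  p = 1/(1 + 0.2870) = 0.7770
Zy-174: 77.70%, Zy-176: 22.30%.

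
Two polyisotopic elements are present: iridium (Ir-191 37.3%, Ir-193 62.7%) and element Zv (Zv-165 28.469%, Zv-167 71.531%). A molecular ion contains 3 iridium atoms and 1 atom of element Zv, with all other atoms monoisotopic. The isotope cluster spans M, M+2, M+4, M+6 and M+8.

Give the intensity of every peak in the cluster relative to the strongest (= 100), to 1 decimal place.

3.8 : 29.0 : 81.2 : 100.0 : 45.8

Iridium pattern (n=3): 0.05189512 : 0.26170165 : 0.43991135 : 0.24649188
Element Zv pattern (n=1): 0.28469 : 0.71531
Convolve the two distributions (both contribute in 2-u steps):
  M: 0.05189512×0.28469 = 0.014774
  M+2: 0.05189512×0.71531 + 0.26170165×0.28469 = 0.111625
  M+4: 0.26170165×0.71531 + 0.43991135×0.28469 = 0.312436
  M+6: 0.43991135×0.71531 + 0.24649188×0.28469 = 0.384847
  M+8: 0.24649188×0.71531 = 0.176318
Scale to base peak (0.384847) = 100: 3.8 : 29.0 : 81.2 : 100.0 : 45.8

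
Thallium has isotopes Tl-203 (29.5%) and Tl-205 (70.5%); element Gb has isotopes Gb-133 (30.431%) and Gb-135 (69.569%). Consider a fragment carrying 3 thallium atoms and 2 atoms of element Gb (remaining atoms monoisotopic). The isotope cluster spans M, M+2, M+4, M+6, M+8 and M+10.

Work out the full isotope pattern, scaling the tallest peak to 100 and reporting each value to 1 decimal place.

Thallium pattern (n=3): 0.02567237 : 0.18405787 : 0.43986713 : 0.35040263
Element Gb pattern (n=2): 0.09260458 : 0.42341085 : 0.48398458
Convolve the two distributions (both contribute in 2-u steps):
  M: 0.02567237×0.09260458 = 0.002377
  M+2: 0.02567237×0.42341085 + 0.18405787×0.09260458 = 0.027915
  M+4: 0.02567237×0.48398458 + 0.18405787×0.42341085 + 0.43986713×0.09260458 = 0.131091
  M+6: 0.18405787×0.48398458 + 0.43986713×0.42341085 + 0.35040263×0.09260458 = 0.307775
  M+8: 0.43986713×0.48398458 + 0.35040263×0.42341085 = 0.361253
  M+10: 0.35040263×0.48398458 = 0.169589
Scale to base peak (0.361253) = 100: 0.7 : 7.7 : 36.3 : 85.2 : 100.0 : 46.9

0.7 : 7.7 : 36.3 : 85.2 : 100.0 : 46.9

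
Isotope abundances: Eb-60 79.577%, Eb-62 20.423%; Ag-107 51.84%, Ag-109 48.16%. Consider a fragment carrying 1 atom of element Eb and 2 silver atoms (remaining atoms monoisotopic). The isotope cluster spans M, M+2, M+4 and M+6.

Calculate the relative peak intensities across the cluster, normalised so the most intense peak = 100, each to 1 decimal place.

47.3 : 100.0 : 63.4 : 10.5

Element Eb pattern (n=1): 0.79577 : 0.20423
Silver pattern (n=2): 0.26873856 : 0.49932288 : 0.23193856
Convolve the two distributions (both contribute in 2-u steps):
  M: 0.79577×0.26873856 = 0.213854
  M+2: 0.79577×0.49932288 + 0.20423×0.26873856 = 0.452231
  M+4: 0.79577×0.23193856 + 0.20423×0.49932288 = 0.286546
  M+6: 0.20423×0.23193856 = 0.047369
Scale to base peak (0.452231) = 100: 47.3 : 100.0 : 63.4 : 10.5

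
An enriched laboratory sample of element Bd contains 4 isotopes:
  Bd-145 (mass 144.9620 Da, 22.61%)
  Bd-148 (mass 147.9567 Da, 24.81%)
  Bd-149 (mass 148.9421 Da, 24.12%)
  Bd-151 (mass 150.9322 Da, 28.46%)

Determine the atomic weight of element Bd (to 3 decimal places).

The abundance-weighted mean is 0.2261 × 144.9620 + 0.2481 × 147.9567 + 0.2412 × 148.9421 + 0.2846 × 150.9322
= 32.77591 + 36.70806 + 35.92483 + 42.95530 = 148.36410 Da

148.364 Da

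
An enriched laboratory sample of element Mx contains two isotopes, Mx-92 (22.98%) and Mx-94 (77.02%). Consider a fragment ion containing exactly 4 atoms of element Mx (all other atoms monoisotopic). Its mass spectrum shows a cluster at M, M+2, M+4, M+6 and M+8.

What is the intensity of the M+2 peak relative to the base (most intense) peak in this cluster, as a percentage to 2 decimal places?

(0.2298 + 0.7702)^4 gives M 0.0028, M+2 0.0374, M+4 0.1880, M+6 0.4200, M+8 0.3519; the largest is M+6.
P(M+6) = C(4,3) × 0.2298^1 × 0.7702^3 = 4 × 0.2298 × 0.45688883 = 0.419972 (base)
P(M+2) = C(4,1) × 0.2298^3 × 0.7702^1 = 4 × 0.01213529 × 0.7702 = 0.037386
Relative intensity = 0.037386 / 0.419972 × 100 = 8.90

8.90%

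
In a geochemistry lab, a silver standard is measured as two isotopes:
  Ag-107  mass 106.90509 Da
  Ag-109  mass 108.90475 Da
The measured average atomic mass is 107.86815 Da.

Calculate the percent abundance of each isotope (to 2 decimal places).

With x = fraction of Ag-107 (so Ag-109 is 1 − x):
106.90509·x + 108.90475·(1 − x) = 107.86815
(106.90509 − 108.90475)·x = 107.86815 − 108.90475
x = -1.03660 / -1.99966 = 0.51839 → 51.84% Ag-107, 48.16% Ag-109.

Ag-107: 51.84%, Ag-109: 48.16%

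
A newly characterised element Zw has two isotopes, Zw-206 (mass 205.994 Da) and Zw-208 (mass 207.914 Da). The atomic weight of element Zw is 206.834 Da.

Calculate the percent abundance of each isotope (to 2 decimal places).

With x = fraction of Zw-206 (so Zw-208 is 1 − x):
205.994·x + 207.914·(1 − x) = 206.834
(205.994 − 207.914)·x = 206.834 − 207.914
x = -1.080 / -1.920 = 0.56250 → 56.25% Zw-206, 43.75% Zw-208.

Zw-206: 56.25%, Zw-208: 43.75%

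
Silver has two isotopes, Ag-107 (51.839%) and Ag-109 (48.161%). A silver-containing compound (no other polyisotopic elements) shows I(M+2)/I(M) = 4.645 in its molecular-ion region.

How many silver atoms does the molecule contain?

5

With n Ag atoms, P(M+2)/P(M) = C(n,1)·p^(n−1)q / p^n = n·q/p = n · 0.48161/0.51839.
n = 4.645 × 0.51839/0.48161 = 5.00 ≈ 5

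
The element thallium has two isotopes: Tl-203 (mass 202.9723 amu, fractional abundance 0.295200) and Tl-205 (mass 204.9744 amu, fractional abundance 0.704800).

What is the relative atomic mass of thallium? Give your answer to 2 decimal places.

204.38 amu

Weight each isotope mass by its fractional abundance: 0.295200 × 202.9723 + 0.704800 × 204.9744
= 59.91742 + 144.46596 = 204.38338 amu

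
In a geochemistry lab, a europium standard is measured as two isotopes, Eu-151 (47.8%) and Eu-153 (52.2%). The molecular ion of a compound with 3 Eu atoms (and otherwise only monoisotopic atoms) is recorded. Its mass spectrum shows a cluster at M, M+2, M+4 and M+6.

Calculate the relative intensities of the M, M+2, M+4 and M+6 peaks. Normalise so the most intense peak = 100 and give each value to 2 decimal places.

The 3 Eu atoms are independent, so intensities follow the terms of (0.478 + 0.522)^3.
P(M) = 0.478^3 = 0.109215
P(M+2) = 3 × 0.478^2 × 0.522^1 = 0.357806
P(M+4) = 3 × 0.478^1 × 0.522^2 = 0.390742
P(M+6) = 0.522^3 = 0.142237
The M+4 peak is largest (0.390742); scaling to 100 gives 27.95 : 91.57 : 100.00 : 36.40.

27.95 : 91.57 : 100.00 : 36.40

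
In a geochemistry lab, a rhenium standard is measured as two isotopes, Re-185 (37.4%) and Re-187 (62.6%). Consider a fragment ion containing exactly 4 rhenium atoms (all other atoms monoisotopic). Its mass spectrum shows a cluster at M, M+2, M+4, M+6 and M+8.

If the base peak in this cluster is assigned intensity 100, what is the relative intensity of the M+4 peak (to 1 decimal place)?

89.6

(0.374 + 0.626)^4 gives M 0.0196, M+2 0.1310, M+4 0.3289, M+6 0.3670, M+8 0.1536; the largest is M+6.
P(M+6) = C(4,3) × 0.374^1 × 0.626^3 = 4 × 0.3740 × 0.24531438 = 0.366990 (base)
P(M+4) = C(4,2) × 0.374^2 × 0.626^2 = 6 × 0.139876 × 0.391876 = 0.328884
Relative intensity = 0.328884 / 0.366990 × 100 = 89.6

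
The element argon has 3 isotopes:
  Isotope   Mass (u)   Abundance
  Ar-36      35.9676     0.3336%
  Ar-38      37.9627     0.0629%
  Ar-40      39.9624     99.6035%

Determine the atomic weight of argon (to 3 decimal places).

39.948 u

Weight each isotope mass by its fractional abundance: 0.003336 × 35.9676 + 0.000629 × 37.9627 + 0.996035 × 39.9624
= 0.11999 + 0.02388 + 39.80395 = 39.94782 u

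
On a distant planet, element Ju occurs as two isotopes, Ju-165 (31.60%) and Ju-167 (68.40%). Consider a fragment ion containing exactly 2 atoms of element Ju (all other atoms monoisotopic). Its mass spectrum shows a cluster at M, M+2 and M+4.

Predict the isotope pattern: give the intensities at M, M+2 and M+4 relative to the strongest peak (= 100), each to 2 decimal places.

The 2 Ju atoms are independent, so intensities follow the terms of (0.3160 + 0.6840)^2.
P(M) = 0.3160^2 = 0.099856
P(M+2) = 2 × 0.3160^1 × 0.6840^1 = 0.432288
P(M+4) = 0.6840^2 = 0.467856
The M+4 peak is largest (0.467856); scaling to 100 gives 21.34 : 92.40 : 100.00.

21.34 : 92.40 : 100.00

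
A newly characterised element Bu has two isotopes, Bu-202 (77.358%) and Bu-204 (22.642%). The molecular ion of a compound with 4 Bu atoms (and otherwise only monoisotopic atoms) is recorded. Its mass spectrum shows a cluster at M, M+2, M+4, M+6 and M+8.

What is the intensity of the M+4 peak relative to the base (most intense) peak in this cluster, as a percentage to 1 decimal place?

Term probabilities: M 0.3581, M+2 0.4193, M+4 0.1841, M+6 0.0359, M+8 0.0026. Base peak = M+2.
P(M+2) = C(4,1) × 0.77358^3 × 0.22642^1 = 4 × 0.4629304 × 0.22642 = 0.419267 (base)
P(M+4) = C(4,2) × 0.77358^2 × 0.22642^2 = 6 × 0.59842602 × 0.05126602 = 0.184074
Relative intensity = 0.184074 / 0.419267 × 100 = 43.9

43.9%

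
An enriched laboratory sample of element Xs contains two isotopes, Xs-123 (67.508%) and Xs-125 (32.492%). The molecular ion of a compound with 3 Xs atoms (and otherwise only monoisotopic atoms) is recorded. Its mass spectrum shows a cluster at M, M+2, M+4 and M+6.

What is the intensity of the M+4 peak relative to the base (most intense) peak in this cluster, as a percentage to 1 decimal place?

Term probabilities: M 0.3077, M+2 0.4442, M+4 0.2138, M+6 0.0343. Base peak = M+2.
P(M+2) = C(3,1) × 0.67508^2 × 0.32492^1 = 3 × 0.45573301 × 0.32492 = 0.444230 (base)
P(M+4) = C(3,2) × 0.67508^1 × 0.32492^2 = 3 × 0.67508 × 0.10557301 = 0.213811
Relative intensity = 0.213811 / 0.444230 × 100 = 48.1

48.1%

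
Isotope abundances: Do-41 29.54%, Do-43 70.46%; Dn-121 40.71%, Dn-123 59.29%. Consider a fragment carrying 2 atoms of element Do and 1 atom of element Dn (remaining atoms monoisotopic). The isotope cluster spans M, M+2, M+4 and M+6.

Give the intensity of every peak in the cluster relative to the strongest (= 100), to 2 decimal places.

7.91 : 49.27 : 100.00 : 65.57

Element Do pattern (n=2): 0.08726116 : 0.41627768 : 0.49646116
Element Dn pattern (n=1): 0.4071 : 0.5929
Convolve the two distributions (both contribute in 2-u steps):
  M: 0.08726116×0.4071 = 0.035524
  M+2: 0.08726116×0.5929 + 0.41627768×0.4071 = 0.221204
  M+4: 0.41627768×0.5929 + 0.49646116×0.4071 = 0.448920
  M+6: 0.49646116×0.5929 = 0.294352
Scale to base peak (0.448920) = 100: 7.91 : 49.27 : 100.00 : 65.57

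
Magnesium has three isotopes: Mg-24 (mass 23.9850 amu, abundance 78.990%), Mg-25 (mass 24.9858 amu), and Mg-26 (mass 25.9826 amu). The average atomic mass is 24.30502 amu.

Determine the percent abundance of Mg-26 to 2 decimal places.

Let x and y be the fractions of Mg-25 and Mg-26. Then x + y = 1 − 0.78990 = 0.21010 and 24.9858x + 25.9826y = 24.30502 − 0.78990×23.9850 = 5.3592685.
Substituting: 24.9858x + 25.9826(0.21010 − x) = 5.3592685
(24.9858 − 25.9826)x = -0.09967576  ⇒  x = 0.10000, y = 0.11010
Mg-25: 10.00%, Mg-26: 11.01%.

11.01%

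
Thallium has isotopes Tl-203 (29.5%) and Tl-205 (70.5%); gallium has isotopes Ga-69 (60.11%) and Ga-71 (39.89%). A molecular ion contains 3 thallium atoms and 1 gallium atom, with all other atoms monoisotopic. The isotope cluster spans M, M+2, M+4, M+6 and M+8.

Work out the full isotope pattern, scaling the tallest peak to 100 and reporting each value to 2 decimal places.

4.00 : 31.31 : 87.50 : 100.00 : 36.20

Thallium pattern (n=3): 0.02567237 : 0.18405787 : 0.43986713 : 0.35040263
Gallium pattern (n=1): 0.6011 : 0.3989
Convolve the two distributions (both contribute in 2-u steps):
  M: 0.02567237×0.6011 = 0.015432
  M+2: 0.02567237×0.3989 + 0.18405787×0.6011 = 0.120878
  M+4: 0.18405787×0.3989 + 0.43986713×0.6011 = 0.337825
  M+6: 0.43986713×0.3989 + 0.35040263×0.6011 = 0.386090
  M+8: 0.35040263×0.3989 = 0.139776
Scale to base peak (0.386090) = 100: 4.00 : 31.31 : 87.50 : 100.00 : 36.20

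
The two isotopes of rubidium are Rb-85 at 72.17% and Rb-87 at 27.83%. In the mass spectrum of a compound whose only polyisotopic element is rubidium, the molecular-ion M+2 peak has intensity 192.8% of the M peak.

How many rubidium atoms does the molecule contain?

With n Rb atoms, P(M+2)/P(M) = C(n,1)·p^(n−1)q / p^n = n·q/p = n · 0.2783/0.7217.
n = 1.928 × 0.7217/0.2783 = 5.00 ≈ 5

5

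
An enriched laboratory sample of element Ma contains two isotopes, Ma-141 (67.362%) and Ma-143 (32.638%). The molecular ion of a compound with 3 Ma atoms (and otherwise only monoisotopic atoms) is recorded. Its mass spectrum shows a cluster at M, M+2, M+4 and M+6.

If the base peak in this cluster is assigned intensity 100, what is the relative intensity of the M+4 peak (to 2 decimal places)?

Term probabilities: M 0.3057, M+2 0.4443, M+4 0.2153, M+6 0.0348. Base peak = M+2.
P(M+2) = C(3,1) × 0.67362^2 × 0.32638^1 = 3 × 0.4537639 × 0.32638 = 0.444298 (base)
P(M+4) = C(3,2) × 0.67362^1 × 0.32638^2 = 3 × 0.67362 × 0.1065239 = 0.215270
Relative intensity = 0.215270 / 0.444298 × 100 = 48.45

48.45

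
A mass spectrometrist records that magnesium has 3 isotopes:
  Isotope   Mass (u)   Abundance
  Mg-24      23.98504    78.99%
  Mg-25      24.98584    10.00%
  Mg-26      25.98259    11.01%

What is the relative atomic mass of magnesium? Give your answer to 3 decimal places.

24.305 u

Ar = Σ fᵢ·mᵢ = 0.7899 × 23.98504 + 0.1000 × 24.98584 + 0.1101 × 25.98259
= 18.945783 + 2.498584 + 2.860683 = 24.305050 u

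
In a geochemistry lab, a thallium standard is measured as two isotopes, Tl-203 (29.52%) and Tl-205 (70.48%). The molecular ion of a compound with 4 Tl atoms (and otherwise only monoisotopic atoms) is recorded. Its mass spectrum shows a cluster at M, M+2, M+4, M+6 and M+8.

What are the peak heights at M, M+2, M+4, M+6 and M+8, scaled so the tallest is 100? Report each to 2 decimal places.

Expanding (0.2952 + 0.7048)^4:
P(M) = 0.2952^4 = 0.007594
P(M+2) = 4 × 0.2952^3 × 0.7048^1 = 0.072523
P(M+4) = 6 × 0.2952^2 × 0.7048^2 = 0.259726
P(M+6) = 4 × 0.2952^1 × 0.7048^3 = 0.413403
P(M+8) = 0.7048^4 = 0.246754
The M+6 peak is largest (0.413403); scaling to 100 gives 1.84 : 17.54 : 62.83 : 100.00 : 59.69.

1.84 : 17.54 : 62.83 : 100.00 : 59.69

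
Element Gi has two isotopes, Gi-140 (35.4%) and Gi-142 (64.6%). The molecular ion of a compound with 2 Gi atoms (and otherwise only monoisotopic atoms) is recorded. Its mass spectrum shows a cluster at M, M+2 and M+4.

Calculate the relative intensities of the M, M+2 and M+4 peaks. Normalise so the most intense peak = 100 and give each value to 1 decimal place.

27.4 : 100.0 : 91.2

Each Gi atom is independently Gi-140 (p = 0.354) or Gi-142 (q = 0.646); the cluster is the binomial expansion (p + q)^2.
P(M) = 0.354^2 = 0.125316
P(M+2) = 2 × 0.354^1 × 0.646^1 = 0.457368
P(M+4) = 0.646^2 = 0.417316
The M+2 peak is largest (0.457368); scaling to 100 gives 27.4 : 100.0 : 91.2.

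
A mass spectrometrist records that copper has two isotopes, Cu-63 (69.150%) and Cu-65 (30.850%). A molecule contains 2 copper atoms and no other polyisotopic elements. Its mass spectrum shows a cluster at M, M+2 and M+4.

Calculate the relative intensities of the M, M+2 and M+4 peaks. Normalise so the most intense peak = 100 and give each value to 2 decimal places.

100.00 : 89.23 : 19.90

The 2 Cu atoms are independent, so intensities follow the terms of (0.69150 + 0.30850)^2.
P(M) = 0.69150^2 = 0.478172
P(M+2) = 2 × 0.69150^1 × 0.30850^1 = 0.426656
P(M+4) = 0.30850^2 = 0.095172
The M peak is largest (0.478172); scaling to 100 gives 100.00 : 89.23 : 19.90.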